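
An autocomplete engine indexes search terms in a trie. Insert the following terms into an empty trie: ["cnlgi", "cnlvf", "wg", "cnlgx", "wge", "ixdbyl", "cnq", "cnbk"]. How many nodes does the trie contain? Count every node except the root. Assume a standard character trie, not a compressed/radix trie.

20

Trace insertions, counting only characters that open a new branch:
  "cnlgi" → 5 new (c, n, l, g, i)
  "cnlvf" → prefix "cnl" already present; 2 new (v, f)
  "wg" → 2 new (w, g)
  "cnlgx" → prefix "cnlg" already present; 1 new (x)
  "wge" → prefix "wg" already present; 1 new (e)
  "ixdbyl" → 6 new (i, x, d, b, y, l)
  "cnq" → prefix "cn" already present; 1 new (q)
  "cnbk" → prefix "cn" already present; 2 new (b, k)
Total nodes = 5 + 2 + 2 + 1 + 1 + 6 + 1 + 2 = 20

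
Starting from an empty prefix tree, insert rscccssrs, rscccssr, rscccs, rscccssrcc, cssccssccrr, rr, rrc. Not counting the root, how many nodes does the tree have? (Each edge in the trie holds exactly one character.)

24

Trace insertions, counting only characters that open a new branch:
  "rscccssrs" → 9 new (r, s, c, c, c, s, s, r, s)
  "rscccssr" → prefix "rscccssr" already present; 0 new (none)
  "rscccs" → prefix "rscccs" already present; 0 new (none)
  "rscccssrcc" → prefix "rscccssr" already present; 2 new (c, c)
  "cssccssccrr" → 11 new (c, s, s, c, c, s, s, c, c, r, r)
  "rr" → prefix "r" already present; 1 new (r)
  "rrc" → prefix "rr" already present; 1 new (c)
Total nodes = 9 + 0 + 0 + 2 + 11 + 1 + 1 = 24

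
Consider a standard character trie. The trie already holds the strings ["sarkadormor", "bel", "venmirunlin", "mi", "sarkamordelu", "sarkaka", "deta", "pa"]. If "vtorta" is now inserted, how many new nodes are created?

5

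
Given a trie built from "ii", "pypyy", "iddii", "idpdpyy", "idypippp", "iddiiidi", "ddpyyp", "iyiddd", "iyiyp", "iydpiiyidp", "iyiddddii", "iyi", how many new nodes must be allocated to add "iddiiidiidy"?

3

"iddiiidi" is already a path in the trie; the remaining "idy" must be added.
Each of the 3 remaining characters creates one node.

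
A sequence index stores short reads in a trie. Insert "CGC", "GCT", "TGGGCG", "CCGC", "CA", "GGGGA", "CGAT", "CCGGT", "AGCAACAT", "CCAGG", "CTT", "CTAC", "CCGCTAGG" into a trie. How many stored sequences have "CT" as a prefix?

2

Walk to "CT"; the words in its subtree are exactly those with that prefix.
Words under "CT": CTAC, CTT
Count: 2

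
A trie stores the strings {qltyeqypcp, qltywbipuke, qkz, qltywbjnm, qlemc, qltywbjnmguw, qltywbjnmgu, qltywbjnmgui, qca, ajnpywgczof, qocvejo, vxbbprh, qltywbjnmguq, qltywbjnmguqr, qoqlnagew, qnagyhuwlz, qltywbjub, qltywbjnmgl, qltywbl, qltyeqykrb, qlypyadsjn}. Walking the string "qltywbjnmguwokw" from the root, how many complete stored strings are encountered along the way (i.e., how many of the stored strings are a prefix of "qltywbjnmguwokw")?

3

Check each prefix of "qltywbjnmguwokw" against the stored set — each match is an end-marker on the path.
Prefixes of the query that are stored words: "qltywbjnm", "qltywbjnmgu", "qltywbjnmguw"
Count: 3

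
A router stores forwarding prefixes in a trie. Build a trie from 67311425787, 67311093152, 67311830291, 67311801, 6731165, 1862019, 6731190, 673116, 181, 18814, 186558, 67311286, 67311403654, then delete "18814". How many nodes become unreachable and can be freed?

Walk "18814" from the leaf back toward the root, removing each node that no remaining word uses.
The suffix "814" (3 nodes) is used only by "18814"; the node for "18" still has the child "6", so pruning stops there.
Nodes removed: 3

3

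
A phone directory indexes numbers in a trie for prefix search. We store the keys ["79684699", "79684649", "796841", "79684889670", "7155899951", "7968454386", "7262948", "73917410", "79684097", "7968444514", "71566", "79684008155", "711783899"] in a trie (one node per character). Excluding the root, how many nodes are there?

66

Insert word by word; a character creates a node only if that edge doesn't already exist:
  "79684699" → 8 new (7, 9, 6, 8, 4, 6, 9, 9)
  "79684649" → prefix "796846" already present; 2 new (4, 9)
  "796841" → prefix "79684" already present; 1 new (1)
  "79684889670" → prefix "79684" already present; 6 new (8, 8, 9, 6, 7, 0)
  "7155899951" → prefix "7" already present; 9 new (1, 5, 5, 8, 9, 9, 9, 5, 1)
  "7968454386" → prefix "79684" already present; 5 new (5, 4, 3, 8, 6)
  "7262948" → prefix "7" already present; 6 new (2, 6, 2, 9, 4, 8)
  "73917410" → prefix "7" already present; 7 new (3, 9, 1, 7, 4, 1, 0)
  "79684097" → prefix "79684" already present; 3 new (0, 9, 7)
  "7968444514" → prefix "79684" already present; 5 new (4, 4, 5, 1, 4)
  "71566" → prefix "715" already present; 2 new (6, 6)
  "79684008155" → prefix "796840" already present; 5 new (0, 8, 1, 5, 5)
  "711783899" → prefix "71" already present; 7 new (1, 7, 8, 3, 8, 9, 9)
Total nodes = 8 + 2 + 1 + 6 + 9 + 5 + 6 + 7 + 3 + 5 + 2 + 5 + 7 = 66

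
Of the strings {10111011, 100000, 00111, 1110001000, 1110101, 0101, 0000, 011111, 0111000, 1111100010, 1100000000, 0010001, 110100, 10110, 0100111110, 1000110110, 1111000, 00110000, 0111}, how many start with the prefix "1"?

Traverse to the node for "1", then collect every word in that subtree.
Words under "1": 100000, 1000110110, 10110, 10111011, 1100000000, 110100, 1110001000, 1110101, 1111000, 1111100010
Count: 10

10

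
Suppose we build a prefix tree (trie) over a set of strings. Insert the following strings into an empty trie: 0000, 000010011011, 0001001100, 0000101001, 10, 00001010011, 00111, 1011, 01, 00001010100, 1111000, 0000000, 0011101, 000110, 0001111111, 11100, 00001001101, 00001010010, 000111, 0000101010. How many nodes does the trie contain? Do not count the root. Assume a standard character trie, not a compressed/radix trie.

56

Insert word by word; a character creates a node only if that edge doesn't already exist:
  "0000" → 4 new (0, 0, 0, 0)
  "000010011011" → prefix "0000" already present; 8 new (1, 0, 0, 1, 1, 0, 1, 1)
  "0001001100" → prefix "000" already present; 7 new (1, 0, 0, 1, 1, 0, 0)
  "0000101001" → prefix "000010" already present; 4 new (1, 0, 0, 1)
  "10" → 2 new (1, 0)
  "00001010011" → prefix "0000101001" already present; 1 new (1)
  "00111" → prefix "00" already present; 3 new (1, 1, 1)
  "1011" → prefix "10" already present; 2 new (1, 1)
  "01" → prefix "0" already present; 1 new (1)
  "00001010100" → prefix "00001010" already present; 3 new (1, 0, 0)
  "1111000" → prefix "1" already present; 6 new (1, 1, 1, 0, 0, 0)
  "0000000" → prefix "0000" already present; 3 new (0, 0, 0)
  "0011101" → prefix "00111" already present; 2 new (0, 1)
  "000110" → prefix "0001" already present; 2 new (1, 0)
  "0001111111" → prefix "00011" already present; 5 new (1, 1, 1, 1, 1)
  "11100" → prefix "111" already present; 2 new (0, 0)
  "00001001101" → prefix "00001001101" already present; 0 new (none)
  "00001010010" → prefix "0000101001" already present; 1 new (0)
  "000111" → prefix "000111" already present; 0 new (none)
  "0000101010" → prefix "0000101010" already present; 0 new (none)
Total nodes = 4 + 8 + 7 + 4 + 2 + 1 + 3 + 2 + 1 + 3 + 6 + 3 + 2 + 2 + 5 + 2 + 0 + 1 + 0 + 0 = 56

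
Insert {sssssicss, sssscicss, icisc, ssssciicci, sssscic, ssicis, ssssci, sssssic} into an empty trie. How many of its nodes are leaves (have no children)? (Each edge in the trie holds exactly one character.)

5

Leaves are exactly the stored words that no other stored word extends.
Those words: "icisc", "ssicis", "sssscicss", "ssssciicci", "sssssicss"
Leaf count: 5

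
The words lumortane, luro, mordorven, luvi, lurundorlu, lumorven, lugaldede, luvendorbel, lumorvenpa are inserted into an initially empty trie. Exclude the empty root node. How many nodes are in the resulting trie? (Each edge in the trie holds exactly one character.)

For each word, the new-node count is its length minus the longest prefix already in the trie:
  "lumortane" → 9 new (l, u, m, o, r, t, a, n, e)
  "luro" → prefix "lu" already present; 2 new (r, o)
  "mordorven" → 9 new (m, o, r, d, o, r, v, e, n)
  "luvi" → prefix "lu" already present; 2 new (v, i)
  "lurundorlu" → prefix "lur" already present; 7 new (u, n, d, o, r, l, u)
  "lumorven" → prefix "lumor" already present; 3 new (v, e, n)
  "lugaldede" → prefix "lu" already present; 7 new (g, a, l, d, e, d, e)
  "luvendorbel" → prefix "luv" already present; 8 new (e, n, d, o, r, b, e, l)
  "lumorvenpa" → prefix "lumorven" already present; 2 new (p, a)
Total nodes = 9 + 2 + 9 + 2 + 7 + 3 + 7 + 8 + 2 = 49

49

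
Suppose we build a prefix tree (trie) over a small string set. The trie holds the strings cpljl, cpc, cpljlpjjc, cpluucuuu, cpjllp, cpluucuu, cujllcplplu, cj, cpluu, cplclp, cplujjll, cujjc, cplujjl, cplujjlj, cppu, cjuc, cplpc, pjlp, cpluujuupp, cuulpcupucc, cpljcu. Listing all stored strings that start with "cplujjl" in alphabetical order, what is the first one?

cplujjl

Words with prefix "cplujjl", in lexicographic order: "cplujjl", "cplujjlj", "cplujjll"
Position 1: cplujjl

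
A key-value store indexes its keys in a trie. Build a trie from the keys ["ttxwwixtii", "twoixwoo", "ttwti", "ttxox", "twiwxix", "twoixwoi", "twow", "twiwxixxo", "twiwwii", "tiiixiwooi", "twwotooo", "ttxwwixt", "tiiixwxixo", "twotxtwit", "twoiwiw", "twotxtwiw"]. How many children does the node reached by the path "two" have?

3

Follow the path "two" to its node, then look at its outgoing edges.
Characters that immediately follow "two" among the stored strings: {i, t, w}.
That node has 3 child edges.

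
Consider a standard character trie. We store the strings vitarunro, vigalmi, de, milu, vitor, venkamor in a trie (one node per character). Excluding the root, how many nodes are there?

Trace insertions, counting only characters that open a new branch:
  "vitarunro" → 9 new (v, i, t, a, r, u, n, r, o)
  "vigalmi" → prefix "vi" already present; 5 new (g, a, l, m, i)
  "de" → 2 new (d, e)
  "milu" → 4 new (m, i, l, u)
  "vitor" → prefix "vit" already present; 2 new (o, r)
  "venkamor" → prefix "v" already present; 7 new (e, n, k, a, m, o, r)
Total nodes = 9 + 5 + 2 + 4 + 2 + 7 = 29

29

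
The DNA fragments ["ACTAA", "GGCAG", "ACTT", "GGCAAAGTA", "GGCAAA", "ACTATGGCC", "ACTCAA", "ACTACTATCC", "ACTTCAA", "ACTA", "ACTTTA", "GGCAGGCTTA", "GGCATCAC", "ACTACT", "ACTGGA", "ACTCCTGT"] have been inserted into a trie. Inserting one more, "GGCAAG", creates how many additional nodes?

Walking "GGCAAG" from the root, the first 5 characters ("GGCAA") follow existing edges; "G" is the first miss.
So 6 − 5 = 1 new nodes.

1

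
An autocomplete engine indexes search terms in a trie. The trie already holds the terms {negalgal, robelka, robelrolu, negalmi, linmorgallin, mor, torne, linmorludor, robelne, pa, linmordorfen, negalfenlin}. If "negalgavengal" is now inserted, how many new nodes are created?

6

Walking "negalgavengal" from the root, the first 7 characters ("negalga") follow existing edges; "v" is the first miss.
Each of the 6 remaining characters creates one node.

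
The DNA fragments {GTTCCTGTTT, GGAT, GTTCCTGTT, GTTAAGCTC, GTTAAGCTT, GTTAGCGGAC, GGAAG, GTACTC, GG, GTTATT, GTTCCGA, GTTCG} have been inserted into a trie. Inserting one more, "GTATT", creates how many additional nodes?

2

"GTA" is already a path in the trie; the remaining "TT" must be added.
New nodes needed: |"GTATT"| − 3 = 5 − 3 = 2.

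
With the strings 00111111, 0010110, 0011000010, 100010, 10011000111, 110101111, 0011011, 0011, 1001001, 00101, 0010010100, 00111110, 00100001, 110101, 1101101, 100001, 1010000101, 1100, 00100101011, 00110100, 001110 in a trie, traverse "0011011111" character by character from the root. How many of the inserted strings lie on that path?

Traverse "0011011111" character by character; count nodes along the way that are marked as word ends.
Prefixes of the query that are stored words: "0011", "0011011"
Count: 2

2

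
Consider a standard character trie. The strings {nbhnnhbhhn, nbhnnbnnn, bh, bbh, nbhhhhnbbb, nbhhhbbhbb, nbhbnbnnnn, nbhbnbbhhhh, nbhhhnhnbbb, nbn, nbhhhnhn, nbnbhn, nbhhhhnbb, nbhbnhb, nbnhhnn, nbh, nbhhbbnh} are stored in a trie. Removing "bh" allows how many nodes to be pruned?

Walk "bh" from the leaf back toward the root, removing each node that no remaining word uses.
The suffix "h" (1 node) is used only by "bh"; the node for "b" still has the child "b", so pruning stops there.
Nodes removed: 1

1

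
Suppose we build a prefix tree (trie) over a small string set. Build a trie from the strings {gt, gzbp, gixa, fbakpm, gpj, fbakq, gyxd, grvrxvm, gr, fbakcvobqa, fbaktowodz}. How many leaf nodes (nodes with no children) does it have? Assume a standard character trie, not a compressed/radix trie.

10

Leaves are exactly the stored words that no other stored word extends.
Those words: "fbakcvobqa", "fbakpm", "fbakq", "fbaktowodz", "gixa", "gpj", "grvrxvm", "gt", "gyxd", "gzbp"
Leaf count: 10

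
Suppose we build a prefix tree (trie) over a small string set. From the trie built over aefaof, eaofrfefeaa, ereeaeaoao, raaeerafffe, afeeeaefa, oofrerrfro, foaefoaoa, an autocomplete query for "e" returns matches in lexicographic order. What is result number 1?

Filter for "e…" and sort: "eaofrfefeaa", "ereeaeaoao"
The 1st is eaofrfefeaa.

eaofrfefeaa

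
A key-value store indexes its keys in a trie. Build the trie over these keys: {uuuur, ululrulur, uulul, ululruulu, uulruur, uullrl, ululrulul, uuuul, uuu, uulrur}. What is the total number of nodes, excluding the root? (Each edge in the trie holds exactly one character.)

Count nodes per top-level branch (shared prefixes stored once):
  'u'-branch (ululrulul, ululrulur, ululruulu, uullrl, uulrur, uulruur, uulul, uuu, uuuul, uuuur): 29 nodes
Sum: 29

29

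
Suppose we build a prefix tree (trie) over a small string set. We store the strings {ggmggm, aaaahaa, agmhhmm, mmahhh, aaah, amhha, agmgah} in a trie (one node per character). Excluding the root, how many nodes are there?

33

For each word, the new-node count is its length minus the longest prefix already in the trie:
  "ggmggm" → 6 new (g, g, m, g, g, m)
  "aaaahaa" → 7 new (a, a, a, a, h, a, a)
  "agmhhmm" → prefix "a" already present; 6 new (g, m, h, h, m, m)
  "mmahhh" → 6 new (m, m, a, h, h, h)
  "aaah" → prefix "aaa" already present; 1 new (h)
  "amhha" → prefix "a" already present; 4 new (m, h, h, a)
  "agmgah" → prefix "agm" already present; 3 new (g, a, h)
Total nodes = 6 + 7 + 6 + 6 + 1 + 4 + 3 = 33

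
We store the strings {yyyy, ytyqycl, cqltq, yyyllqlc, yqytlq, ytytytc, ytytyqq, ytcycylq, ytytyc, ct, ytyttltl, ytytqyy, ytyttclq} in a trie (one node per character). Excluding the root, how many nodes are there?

49

Insert word by word; a character creates a node only if that edge doesn't already exist:
  "yyyy" → 4 new (y, y, y, y)
  "ytyqycl" → prefix "y" already present; 6 new (t, y, q, y, c, l)
  "cqltq" → 5 new (c, q, l, t, q)
  "yyyllqlc" → prefix "yyy" already present; 5 new (l, l, q, l, c)
  "yqytlq" → prefix "y" already present; 5 new (q, y, t, l, q)
  "ytytytc" → prefix "yty" already present; 4 new (t, y, t, c)
  "ytytyqq" → prefix "ytyty" already present; 2 new (q, q)
  "ytcycylq" → prefix "yt" already present; 6 new (c, y, c, y, l, q)
  "ytytyc" → prefix "ytyty" already present; 1 new (c)
  "ct" → prefix "c" already present; 1 new (t)
  "ytyttltl" → prefix "ytyt" already present; 4 new (t, l, t, l)
  "ytytqyy" → prefix "ytyt" already present; 3 new (q, y, y)
  "ytyttclq" → prefix "ytytt" already present; 3 new (c, l, q)
Total nodes = 4 + 6 + 5 + 5 + 5 + 4 + 2 + 6 + 1 + 1 + 4 + 3 + 3 = 49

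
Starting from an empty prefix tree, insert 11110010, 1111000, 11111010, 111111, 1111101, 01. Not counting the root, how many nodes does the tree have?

Trace insertions, counting only characters that open a new branch:
  "11110010" → 8 new (1, 1, 1, 1, 0, 0, 1, 0)
  "1111000" → prefix "111100" already present; 1 new (0)
  "11111010" → prefix "1111" already present; 4 new (1, 0, 1, 0)
  "111111" → prefix "11111" already present; 1 new (1)
  "1111101" → prefix "1111101" already present; 0 new (none)
  "01" → 2 new (0, 1)
Total nodes = 8 + 1 + 4 + 1 + 0 + 2 = 16

16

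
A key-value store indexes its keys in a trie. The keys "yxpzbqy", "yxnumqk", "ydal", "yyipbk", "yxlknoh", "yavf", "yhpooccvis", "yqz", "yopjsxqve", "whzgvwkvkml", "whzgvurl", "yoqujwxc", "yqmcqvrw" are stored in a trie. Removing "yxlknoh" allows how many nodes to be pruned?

5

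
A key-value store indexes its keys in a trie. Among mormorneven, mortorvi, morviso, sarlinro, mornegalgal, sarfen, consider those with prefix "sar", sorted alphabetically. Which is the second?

sarlinro

Filter for "sar…" and sort: "sarfen", "sarlinro"
The 2nd is sarlinro.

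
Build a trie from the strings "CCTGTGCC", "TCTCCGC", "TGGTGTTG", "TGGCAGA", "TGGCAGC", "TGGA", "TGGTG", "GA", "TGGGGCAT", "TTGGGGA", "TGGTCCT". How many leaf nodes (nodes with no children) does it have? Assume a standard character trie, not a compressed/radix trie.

A leaf is a node with no children — equivalently, the end of a word that is not a proper prefix of any other stored word.
Those words: "CCTGTGCC", "GA", "TCTCCGC", "TGGA", "TGGCAGA", "TGGCAGC", "TGGGGCAT", "TGGTCCT", "TGGTGTTG", "TTGGGGA"
Leaf count: 10

10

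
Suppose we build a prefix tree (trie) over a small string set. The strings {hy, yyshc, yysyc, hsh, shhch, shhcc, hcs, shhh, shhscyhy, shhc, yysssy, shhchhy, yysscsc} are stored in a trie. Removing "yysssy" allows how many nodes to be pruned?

After clearing the end-marker at "yysssy", prune upward until reaching a node still needed by another word.
The suffix "sy" (2 nodes) is used only by "yysssy"; the node for "yyss" still has the child "c", so pruning stops there.
Nodes removed: 2

2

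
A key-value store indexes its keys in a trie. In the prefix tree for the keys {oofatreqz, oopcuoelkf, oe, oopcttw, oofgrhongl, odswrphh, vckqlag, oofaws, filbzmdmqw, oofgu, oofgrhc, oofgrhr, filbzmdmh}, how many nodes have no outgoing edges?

13

A leaf is a node with no children — equivalently, the end of a word that is not a proper prefix of any other stored word.
Those words: "filbzmdmh", "filbzmdmqw", "odswrphh", "oe", "oofatreqz", "oofaws", "oofgrhc", "oofgrhongl", "oofgrhr", "oofgu", "oopcttw", "oopcuoelkf", "vckqlag"
Leaf count: 13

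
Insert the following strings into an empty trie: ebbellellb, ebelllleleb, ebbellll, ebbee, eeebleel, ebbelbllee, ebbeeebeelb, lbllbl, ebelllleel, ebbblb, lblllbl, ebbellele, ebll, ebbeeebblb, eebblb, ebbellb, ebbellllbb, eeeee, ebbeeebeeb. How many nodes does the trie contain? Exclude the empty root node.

For each word, the new-node count is its length minus the longest prefix already in the trie:
  "ebbellellb" → 10 new (e, b, b, e, l, l, e, l, l, b)
  "ebelllleleb" → prefix "eb" already present; 9 new (e, l, l, l, l, e, l, e, b)
  "ebbellll" → prefix "ebbell" already present; 2 new (l, l)
  "ebbee" → prefix "ebbe" already present; 1 new (e)
  "eeebleel" → prefix "e" already present; 7 new (e, e, b, l, e, e, l)
  "ebbelbllee" → prefix "ebbel" already present; 5 new (b, l, l, e, e)
  "ebbeeebeelb" → prefix "ebbee" already present; 6 new (e, b, e, e, l, b)
  "lbllbl" → 6 new (l, b, l, l, b, l)
  "ebelllleel" → prefix "ebelllle" already present; 2 new (e, l)
  "ebbblb" → prefix "ebb" already present; 3 new (b, l, b)
  "lblllbl" → prefix "lbll" already present; 3 new (l, b, l)
  "ebbellele" → prefix "ebbellel" already present; 1 new (e)
  "ebll" → prefix "eb" already present; 2 new (l, l)
  "ebbeeebblb" → prefix "ebbeeeb" already present; 3 new (b, l, b)
  "eebblb" → prefix "ee" already present; 4 new (b, b, l, b)
  "ebbellb" → prefix "ebbell" already present; 1 new (b)
  "ebbellllbb" → prefix "ebbellll" already present; 2 new (b, b)
  "eeeee" → prefix "eee" already present; 2 new (e, e)
  "ebbeeebeeb" → prefix "ebbeeebee" already present; 1 new (b)
Total nodes = 10 + 9 + 2 + 1 + 7 + 5 + 6 + 6 + 2 + 3 + 3 + 1 + 2 + 3 + 4 + 1 + 2 + 2 + 1 = 70

70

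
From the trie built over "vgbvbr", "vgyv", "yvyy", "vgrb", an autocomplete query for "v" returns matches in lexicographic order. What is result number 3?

DFS of the "v" subtree visits, in order: "vgbvbr", "vgrb", "vgyv"
Position 3: vgyv

vgyv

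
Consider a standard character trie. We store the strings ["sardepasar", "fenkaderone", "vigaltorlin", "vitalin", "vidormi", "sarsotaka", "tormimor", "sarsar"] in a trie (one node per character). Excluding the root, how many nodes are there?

58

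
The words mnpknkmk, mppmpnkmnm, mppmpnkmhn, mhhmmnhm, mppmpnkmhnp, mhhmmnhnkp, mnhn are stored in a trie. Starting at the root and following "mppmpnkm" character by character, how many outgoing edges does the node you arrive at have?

2

The children of the "mppmpnkm" node are the distinct next characters among strings starting with "mppmpnkm".
Characters that immediately follow "mppmpnkm" among the stored strings: {h, n}.
That node has 2 child edges.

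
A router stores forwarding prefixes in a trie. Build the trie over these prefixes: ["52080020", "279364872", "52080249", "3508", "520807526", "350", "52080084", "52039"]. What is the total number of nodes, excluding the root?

32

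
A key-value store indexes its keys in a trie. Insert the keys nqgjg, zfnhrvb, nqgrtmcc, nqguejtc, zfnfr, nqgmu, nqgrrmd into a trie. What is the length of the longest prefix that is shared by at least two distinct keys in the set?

4

Equivalently: take the maximum, over all pairs, of their longest common prefix length.
e.g. "nqgrrmd" and "nqgrtmcc" share the prefix "nqgr" of length 4; no pair shares a longer one.
Longest shared-prefix length: 4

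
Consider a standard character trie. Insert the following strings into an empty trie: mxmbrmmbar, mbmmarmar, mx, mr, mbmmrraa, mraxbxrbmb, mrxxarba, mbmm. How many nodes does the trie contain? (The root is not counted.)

Trace insertions, counting only characters that open a new branch:
  "mxmbrmmbar" → 10 new (m, x, m, b, r, m, m, b, a, r)
  "mbmmarmar" → prefix "m" already present; 8 new (b, m, m, a, r, m, a, r)
  "mx" → prefix "mx" already present; 0 new (none)
  "mr" → prefix "m" already present; 1 new (r)
  "mbmmrraa" → prefix "mbmm" already present; 4 new (r, r, a, a)
  "mraxbxrbmb" → prefix "mr" already present; 8 new (a, x, b, x, r, b, m, b)
  "mrxxarba" → prefix "mr" already present; 6 new (x, x, a, r, b, a)
  "mbmm" → prefix "mbmm" already present; 0 new (none)
Total nodes = 10 + 8 + 0 + 1 + 4 + 8 + 6 + 0 = 37

37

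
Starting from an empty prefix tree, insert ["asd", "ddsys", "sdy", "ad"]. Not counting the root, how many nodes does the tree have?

Count nodes per top-level branch (shared prefixes stored once):
  'a'-branch (ad, asd): 4 nodes
  'd'-branch (ddsys): 5 nodes
  's'-branch (sdy): 3 nodes
Sum: 12

12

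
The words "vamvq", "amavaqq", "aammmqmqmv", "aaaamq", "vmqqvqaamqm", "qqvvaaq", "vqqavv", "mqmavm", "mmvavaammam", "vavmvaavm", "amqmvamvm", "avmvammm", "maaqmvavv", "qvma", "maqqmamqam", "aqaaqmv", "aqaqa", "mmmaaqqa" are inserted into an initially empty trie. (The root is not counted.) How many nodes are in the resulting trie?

Count nodes per top-level branch (shared prefixes stored once):
  'a'-branch (aaaamq, aammmqmqmv, amavaqq, amqmvamvm, aqaaqmv, aqaqa, avmvammm): 42 nodes
  'm'-branch (maaqmvavv, maqqmamqam, mmmaaqqa, mmvavaammam, mqmavm): 38 nodes
  'q'-branch (qqvvaaq, qvma): 10 nodes
  'v'-branch (vamvq, vavmvaavm, vmqqvqaamqm, vqqavv): 27 nodes
Sum: 117

117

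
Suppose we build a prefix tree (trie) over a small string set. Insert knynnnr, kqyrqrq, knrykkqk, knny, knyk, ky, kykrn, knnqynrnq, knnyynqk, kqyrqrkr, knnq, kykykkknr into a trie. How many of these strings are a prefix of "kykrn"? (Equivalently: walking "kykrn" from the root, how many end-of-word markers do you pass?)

2

Walk "kykrn" from the root; an end-of-word marker is hit whenever a stored word is a prefix of "kykrn".
Prefixes of the query that are stored words: "ky", "kykrn"
Count: 2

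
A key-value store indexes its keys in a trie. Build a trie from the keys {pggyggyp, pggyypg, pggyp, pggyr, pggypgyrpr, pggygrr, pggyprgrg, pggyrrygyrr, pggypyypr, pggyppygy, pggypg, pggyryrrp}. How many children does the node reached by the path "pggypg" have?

Walk "pggypg" from the root, arriving at one node.
Distinct next characters after "pggypg": y.
That node has 1 child edge.

1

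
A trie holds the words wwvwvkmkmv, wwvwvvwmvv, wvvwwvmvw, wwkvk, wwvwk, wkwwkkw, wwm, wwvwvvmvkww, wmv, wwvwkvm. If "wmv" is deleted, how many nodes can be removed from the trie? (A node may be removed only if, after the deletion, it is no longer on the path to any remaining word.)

Walk "wmv" from the leaf back toward the root, removing each node that no remaining word uses.
The suffix "mv" (2 nodes) is used only by "wmv"; the node for "w" still has the child "w", so pruning stops there.
Nodes removed: 2

2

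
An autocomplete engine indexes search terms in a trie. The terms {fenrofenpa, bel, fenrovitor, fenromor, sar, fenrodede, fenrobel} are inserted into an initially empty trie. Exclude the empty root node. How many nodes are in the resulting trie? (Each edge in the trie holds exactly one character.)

Trie structure (* marks end of a word):
(root)
├─ b
│  └─ e
│     └─ l *
├─ f
│  └─ e
│     └─ n
│        └─ r
│           └─ o
│              ├─ b
│              │  └─ e
│              │     └─ l *
│              ├─ d
│              │  └─ e
│              │     └─ d
│              │        └─ e *
│              ├─ f
│              │  └─ e
│              │     └─ n
│              │        └─ p
│              │           └─ a *
│              ├─ m
│              │  └─ o
│              │     └─ r *
│              └─ v
│                 └─ i
│                    └─ t
│                       └─ o
│                          └─ r *
└─ s
   └─ a
      └─ r *
Counting every labelled node above: 31.

31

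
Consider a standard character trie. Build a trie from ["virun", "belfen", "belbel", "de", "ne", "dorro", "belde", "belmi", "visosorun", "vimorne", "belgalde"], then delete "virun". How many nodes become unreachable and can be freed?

3

After clearing the end-marker at "virun", prune upward until reaching a node still needed by another word.
The suffix "run" (3 nodes) is used only by "virun"; the node for "vi" still has the child "s", so pruning stops there.
Nodes removed: 3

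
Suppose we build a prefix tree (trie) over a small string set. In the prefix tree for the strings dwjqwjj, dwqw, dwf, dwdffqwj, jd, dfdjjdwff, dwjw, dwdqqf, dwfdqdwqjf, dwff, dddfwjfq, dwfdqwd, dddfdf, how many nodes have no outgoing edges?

Leaves are exactly the stored words that no other stored word extends.
Those words: "dddfdf", "dddfwjfq", "dfdjjdwff", "dwdffqwj", "dwdqqf", "dwfdqdwqjf", "dwfdqwd", "dwff", "dwjqwjj", "dwjw", "dwqw", "jd"
Leaf count: 12

12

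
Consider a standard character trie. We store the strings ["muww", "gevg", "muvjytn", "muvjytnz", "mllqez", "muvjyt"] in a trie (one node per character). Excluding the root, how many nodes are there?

Insert word by word; a character creates a node only if that edge doesn't already exist:
  "muww" → 4 new (m, u, w, w)
  "gevg" → 4 new (g, e, v, g)
  "muvjytn" → prefix "mu" already present; 5 new (v, j, y, t, n)
  "muvjytnz" → prefix "muvjytn" already present; 1 new (z)
  "mllqez" → prefix "m" already present; 5 new (l, l, q, e, z)
  "muvjyt" → prefix "muvjyt" already present; 0 new (none)
Total nodes = 4 + 4 + 5 + 1 + 5 + 0 = 19

19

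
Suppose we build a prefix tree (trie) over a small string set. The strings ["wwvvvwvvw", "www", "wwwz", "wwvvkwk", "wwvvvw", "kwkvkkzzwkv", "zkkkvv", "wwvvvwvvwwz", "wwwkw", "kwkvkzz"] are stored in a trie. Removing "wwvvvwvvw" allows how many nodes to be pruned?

0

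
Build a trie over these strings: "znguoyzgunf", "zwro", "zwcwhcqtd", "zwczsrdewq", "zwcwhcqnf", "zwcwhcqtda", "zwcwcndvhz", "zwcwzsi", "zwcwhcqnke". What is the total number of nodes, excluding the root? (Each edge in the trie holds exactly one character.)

Trace insertions, counting only characters that open a new branch:
  "znguoyzgunf" → 11 new (z, n, g, u, o, y, z, g, u, n, f)
  "zwro" → prefix "z" already present; 3 new (w, r, o)
  "zwcwhcqtd" → prefix "zw" already present; 7 new (c, w, h, c, q, t, d)
  "zwczsrdewq" → prefix "zwc" already present; 7 new (z, s, r, d, e, w, q)
  "zwcwhcqnf" → prefix "zwcwhcq" already present; 2 new (n, f)
  "zwcwhcqtda" → prefix "zwcwhcqtd" already present; 1 new (a)
  "zwcwcndvhz" → prefix "zwcw" already present; 6 new (c, n, d, v, h, z)
  "zwcwzsi" → prefix "zwcw" already present; 3 new (z, s, i)
  "zwcwhcqnke" → prefix "zwcwhcqn" already present; 2 new (k, e)
Total nodes = 11 + 3 + 7 + 7 + 2 + 1 + 6 + 3 + 2 = 42

42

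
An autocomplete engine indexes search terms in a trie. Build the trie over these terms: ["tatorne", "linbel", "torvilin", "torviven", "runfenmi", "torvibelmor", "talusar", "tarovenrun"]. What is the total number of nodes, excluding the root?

Trace insertions, counting only characters that open a new branch:
  "tatorne" → 7 new (t, a, t, o, r, n, e)
  "linbel" → 6 new (l, i, n, b, e, l)
  "torvilin" → prefix "t" already present; 7 new (o, r, v, i, l, i, n)
  "torviven" → prefix "torvi" already present; 3 new (v, e, n)
  "runfenmi" → 8 new (r, u, n, f, e, n, m, i)
  "torvibelmor" → prefix "torvi" already present; 6 new (b, e, l, m, o, r)
  "talusar" → prefix "ta" already present; 5 new (l, u, s, a, r)
  "tarovenrun" → prefix "ta" already present; 8 new (r, o, v, e, n, r, u, n)
Total nodes = 7 + 6 + 7 + 3 + 8 + 6 + 5 + 8 = 50

50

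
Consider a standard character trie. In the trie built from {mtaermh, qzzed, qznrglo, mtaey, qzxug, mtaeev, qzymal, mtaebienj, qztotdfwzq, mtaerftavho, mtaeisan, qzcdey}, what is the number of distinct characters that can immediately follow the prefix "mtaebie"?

The children of the "mtaebie" node are the distinct next characters among strings starting with "mtaebie".
Characters that immediately follow "mtaebie" among the stored strings: {n}.
That node has 1 child edge.

1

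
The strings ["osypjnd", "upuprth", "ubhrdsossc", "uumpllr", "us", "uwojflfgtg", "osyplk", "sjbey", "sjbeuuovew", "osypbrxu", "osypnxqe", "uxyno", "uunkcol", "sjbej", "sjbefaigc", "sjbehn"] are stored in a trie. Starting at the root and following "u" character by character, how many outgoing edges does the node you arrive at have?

Follow the path "u" to its node, then look at its outgoing edges.
Characters that immediately follow "u" among the stored strings: {b, p, s, u, w, x}.
That node has 6 child edges.

6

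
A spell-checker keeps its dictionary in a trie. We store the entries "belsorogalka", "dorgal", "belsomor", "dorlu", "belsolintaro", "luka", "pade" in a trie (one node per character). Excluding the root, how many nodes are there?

Count nodes per top-level branch (shared prefixes stored once):
  'b'-branch (belsolintaro, belsomor, belsorogalka): 22 nodes
  'd'-branch (dorgal, dorlu): 8 nodes
  'l'-branch (luka): 4 nodes
  'p'-branch (pade): 4 nodes
Sum: 38

38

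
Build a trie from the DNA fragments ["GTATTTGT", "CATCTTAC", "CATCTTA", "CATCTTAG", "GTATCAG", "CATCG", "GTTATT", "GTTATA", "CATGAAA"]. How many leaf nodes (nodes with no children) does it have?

Leaves are exactly the stored words that no other stored word extends.
Those words: "CATCG", "CATCTTAC", "CATCTTAG", "CATGAAA", "GTATCAG", "GTATTTGT", "GTTATA", "GTTATT"
Leaf count: 8

8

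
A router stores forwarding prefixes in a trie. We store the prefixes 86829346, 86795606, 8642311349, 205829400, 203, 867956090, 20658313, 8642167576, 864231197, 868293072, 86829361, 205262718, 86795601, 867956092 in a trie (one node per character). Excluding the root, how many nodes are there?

Insert word by word; a character creates a node only if that edge doesn't already exist:
  "86829346" → 8 new (8, 6, 8, 2, 9, 3, 4, 6)
  "86795606" → prefix "86" already present; 6 new (7, 9, 5, 6, 0, 6)
  "8642311349" → prefix "86" already present; 8 new (4, 2, 3, 1, 1, 3, 4, 9)
  "205829400" → 9 new (2, 0, 5, 8, 2, 9, 4, 0, 0)
  "203" → prefix "20" already present; 1 new (3)
  "867956090" → prefix "8679560" already present; 2 new (9, 0)
  "20658313" → prefix "20" already present; 6 new (6, 5, 8, 3, 1, 3)
  "8642167576" → prefix "8642" already present; 6 new (1, 6, 7, 5, 7, 6)
  "864231197" → prefix "8642311" already present; 2 new (9, 7)
  "868293072" → prefix "868293" already present; 3 new (0, 7, 2)
  "86829361" → prefix "868293" already present; 2 new (6, 1)
  "205262718" → prefix "205" already present; 6 new (2, 6, 2, 7, 1, 8)
  "86795601" → prefix "8679560" already present; 1 new (1)
  "867956092" → prefix "86795609" already present; 1 new (2)
Total nodes = 8 + 6 + 8 + 9 + 1 + 2 + 6 + 6 + 2 + 3 + 2 + 6 + 1 + 1 = 61

61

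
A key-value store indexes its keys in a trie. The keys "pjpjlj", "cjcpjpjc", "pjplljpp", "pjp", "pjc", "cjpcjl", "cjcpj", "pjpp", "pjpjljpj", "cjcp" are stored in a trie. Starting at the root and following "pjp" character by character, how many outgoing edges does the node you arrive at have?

3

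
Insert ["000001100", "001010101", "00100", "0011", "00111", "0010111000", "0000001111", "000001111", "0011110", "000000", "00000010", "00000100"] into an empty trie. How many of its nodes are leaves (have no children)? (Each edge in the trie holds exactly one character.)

A leaf is a node with no children — equivalently, the end of a word that is not a proper prefix of any other stored word.
Those words: "00000010", "0000001111", "00000100", "000001100", "000001111", "00100", "001010101", "0010111000", "0011110"
Leaf count: 9

9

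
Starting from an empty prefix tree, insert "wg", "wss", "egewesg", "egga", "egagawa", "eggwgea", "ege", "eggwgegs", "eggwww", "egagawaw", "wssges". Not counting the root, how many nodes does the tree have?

30

Insert word by word; a character creates a node only if that edge doesn't already exist:
  "wg" → 2 new (w, g)
  "wss" → prefix "w" already present; 2 new (s, s)
  "egewesg" → 7 new (e, g, e, w, e, s, g)
  "egga" → prefix "eg" already present; 2 new (g, a)
  "egagawa" → prefix "eg" already present; 5 new (a, g, a, w, a)
  "eggwgea" → prefix "egg" already present; 4 new (w, g, e, a)
  "ege" → prefix "ege" already present; 0 new (none)
  "eggwgegs" → prefix "eggwge" already present; 2 new (g, s)
  "eggwww" → prefix "eggw" already present; 2 new (w, w)
  "egagawaw" → prefix "egagawa" already present; 1 new (w)
  "wssges" → prefix "wss" already present; 3 new (g, e, s)
Total nodes = 2 + 2 + 7 + 2 + 5 + 4 + 0 + 2 + 2 + 1 + 3 = 30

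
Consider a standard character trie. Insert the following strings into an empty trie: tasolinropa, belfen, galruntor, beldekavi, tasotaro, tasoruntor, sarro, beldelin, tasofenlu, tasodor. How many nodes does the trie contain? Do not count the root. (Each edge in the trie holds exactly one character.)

58

Trace insertions, counting only characters that open a new branch:
  "tasolinropa" → 11 new (t, a, s, o, l, i, n, r, o, p, a)
  "belfen" → 6 new (b, e, l, f, e, n)
  "galruntor" → 9 new (g, a, l, r, u, n, t, o, r)
  "beldekavi" → prefix "bel" already present; 6 new (d, e, k, a, v, i)
  "tasotaro" → prefix "taso" already present; 4 new (t, a, r, o)
  "tasoruntor" → prefix "taso" already present; 6 new (r, u, n, t, o, r)
  "sarro" → 5 new (s, a, r, r, o)
  "beldelin" → prefix "belde" already present; 3 new (l, i, n)
  "tasofenlu" → prefix "taso" already present; 5 new (f, e, n, l, u)
  "tasodor" → prefix "taso" already present; 3 new (d, o, r)
Total nodes = 11 + 6 + 9 + 6 + 4 + 6 + 5 + 3 + 5 + 3 = 58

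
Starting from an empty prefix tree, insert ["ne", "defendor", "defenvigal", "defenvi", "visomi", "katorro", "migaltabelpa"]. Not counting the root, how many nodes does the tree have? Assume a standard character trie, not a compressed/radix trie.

Trace insertions, counting only characters that open a new branch:
  "ne" → 2 new (n, e)
  "defendor" → 8 new (d, e, f, e, n, d, o, r)
  "defenvigal" → prefix "defen" already present; 5 new (v, i, g, a, l)
  "defenvi" → prefix "defenvi" already present; 0 new (none)
  "visomi" → 6 new (v, i, s, o, m, i)
  "katorro" → 7 new (k, a, t, o, r, r, o)
  "migaltabelpa" → 12 new (m, i, g, a, l, t, a, b, e, l, p, a)
Total nodes = 2 + 8 + 5 + 0 + 6 + 7 + 12 = 40

40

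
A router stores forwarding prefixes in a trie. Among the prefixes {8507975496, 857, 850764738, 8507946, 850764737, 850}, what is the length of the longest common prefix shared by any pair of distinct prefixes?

The deepest shared node is where two words last agree before diverging.
e.g. "850764737" and "850764738" share the prefix "85076473" of length 8; no pair shares a longer one.
Longest shared-prefix length: 8

8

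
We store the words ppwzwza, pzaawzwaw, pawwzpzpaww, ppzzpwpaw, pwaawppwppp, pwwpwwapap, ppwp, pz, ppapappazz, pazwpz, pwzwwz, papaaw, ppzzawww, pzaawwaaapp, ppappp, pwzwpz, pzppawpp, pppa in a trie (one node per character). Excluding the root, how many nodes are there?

93

Trace insertions, counting only characters that open a new branch:
  "ppwzwza" → 7 new (p, p, w, z, w, z, a)
  "pzaawzwaw" → prefix "p" already present; 8 new (z, a, a, w, z, w, a, w)
  "pawwzpzpaww" → prefix "p" already present; 10 new (a, w, w, z, p, z, p, a, w, w)
  "ppzzpwpaw" → prefix "pp" already present; 7 new (z, z, p, w, p, a, w)
  "pwaawppwppp" → prefix "p" already present; 10 new (w, a, a, w, p, p, w, p, p, p)
  "pwwpwwapap" → prefix "pw" already present; 8 new (w, p, w, w, a, p, a, p)
  "ppwp" → prefix "ppw" already present; 1 new (p)
  "pz" → prefix "pz" already present; 0 new (none)
  "ppapappazz" → prefix "pp" already present; 8 new (a, p, a, p, p, a, z, z)
  "pazwpz" → prefix "pa" already present; 4 new (z, w, p, z)
  "pwzwwz" → prefix "pw" already present; 4 new (z, w, w, z)
  "papaaw" → prefix "pa" already present; 4 new (p, a, a, w)
  "ppzzawww" → prefix "ppzz" already present; 4 new (a, w, w, w)
  "pzaawwaaapp" → prefix "pzaaw" already present; 6 new (w, a, a, a, p, p)
  "ppappp" → prefix "ppap" already present; 2 new (p, p)
  "pwzwpz" → prefix "pwzw" already present; 2 new (p, z)
  "pzppawpp" → prefix "pz" already present; 6 new (p, p, a, w, p, p)
  "pppa" → prefix "pp" already present; 2 new (p, a)
Total nodes = 7 + 8 + 10 + 7 + 10 + 8 + 1 + 0 + 8 + 4 + 4 + 4 + 4 + 6 + 2 + 2 + 6 + 2 = 93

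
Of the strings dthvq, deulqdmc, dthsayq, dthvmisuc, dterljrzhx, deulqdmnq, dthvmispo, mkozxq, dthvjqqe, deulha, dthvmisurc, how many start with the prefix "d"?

Filter for entries beginning with "d":
Matches: "deulha", "deulqdmc", "deulqdmnq", "dterljrzhx", "dthsayq", "dthvjqqe", "dthvmispo", "dthvmisuc", "dthvmisurc", "dthvq"
Count: 10

10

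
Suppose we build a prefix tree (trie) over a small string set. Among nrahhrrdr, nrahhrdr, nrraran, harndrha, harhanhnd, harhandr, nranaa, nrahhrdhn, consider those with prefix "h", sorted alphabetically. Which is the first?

harhandr

DFS of the "h" subtree visits, in order: "harhandr", "harhanhnd", "harndrha"
Position 1: harhandr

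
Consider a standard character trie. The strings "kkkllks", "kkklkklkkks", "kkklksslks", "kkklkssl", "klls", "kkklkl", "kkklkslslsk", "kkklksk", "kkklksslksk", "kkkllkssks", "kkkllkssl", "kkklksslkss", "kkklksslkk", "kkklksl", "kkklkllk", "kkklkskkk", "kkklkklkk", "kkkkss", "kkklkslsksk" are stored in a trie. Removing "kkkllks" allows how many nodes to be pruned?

Walk "kkkllks" from the leaf back toward the root, removing each node that no remaining word uses.
Every node on "kkkllks" is still needed (e.g. by "kkkllkssks"), so nothing is freed.
Nodes removed: 0

0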